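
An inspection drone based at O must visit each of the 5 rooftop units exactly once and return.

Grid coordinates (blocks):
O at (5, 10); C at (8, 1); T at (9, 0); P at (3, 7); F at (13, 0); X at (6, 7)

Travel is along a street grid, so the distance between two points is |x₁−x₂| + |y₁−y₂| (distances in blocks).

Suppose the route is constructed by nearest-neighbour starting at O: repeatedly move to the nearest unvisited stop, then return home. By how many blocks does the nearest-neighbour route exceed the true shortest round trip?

From O: X=4, P=5, C=12, T=14, F=18 → choose X (4).
From X: P=3, C=8, T=10, F=14 → choose P (3).
From P: C=11, T=13, F=17 → choose C (11).
From C: T=2, F=6 → choose T (2).
From T: F=4 → choose F (4).
NN route O → X → P → C → T → F → O costs 42.
Optimal: O → C → T → F → X → P → O costs 40 (by enumerating all 60 distinct tours).
Excess = 42 − 40 = 2.

2 blocks longer than the optimal tour.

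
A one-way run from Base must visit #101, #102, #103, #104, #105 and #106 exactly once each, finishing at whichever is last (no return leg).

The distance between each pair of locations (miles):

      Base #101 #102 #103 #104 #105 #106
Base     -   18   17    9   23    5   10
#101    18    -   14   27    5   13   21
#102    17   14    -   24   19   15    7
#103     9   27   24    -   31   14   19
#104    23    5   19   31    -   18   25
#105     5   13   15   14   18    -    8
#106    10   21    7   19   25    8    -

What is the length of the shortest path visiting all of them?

57 miles — the minimum one-way total.

There are 6! = 720 possible orderings.
Base - #101 - #102 - #103 - #104 - #105 - #106: 18+14+24+31+18+8 = 113
Base - #101 - #102 - #103 - #104 - #106 - #105: 18+14+24+31+25+8 = 120
Base - #101 - #102 - #103 - #105 - #104 - #106: 18+14+24+14+18+25 = 113
Base - #101 - #102 - #103 - #105 - #106 - #104: 18+14+24+14+8+25 = 103
Base - #101 - #102 - #103 - #106 - #104 - #105: 18+14+24+19+25+18 = 118
Base - #101 - #102 - #103 - #106 - #105 - #104: 18+14+24+19+8+18 = 101
Base - #101 - #102 - #104 - #103 - #105 - #106: 18+14+19+31+14+8 = 104
Base - #101 - #102 - #104 - #103 - #106 - #105: 18+14+19+31+19+8 = 109
… (712 more)
Base - #103 - #105 - #106 - #102 - #101 - #104: 9+14+8+7+14+5 = 57  ← best
The minimum is 57.
One shortest path: Base → #103 → #105 → #106 → #102 → #101 → #104.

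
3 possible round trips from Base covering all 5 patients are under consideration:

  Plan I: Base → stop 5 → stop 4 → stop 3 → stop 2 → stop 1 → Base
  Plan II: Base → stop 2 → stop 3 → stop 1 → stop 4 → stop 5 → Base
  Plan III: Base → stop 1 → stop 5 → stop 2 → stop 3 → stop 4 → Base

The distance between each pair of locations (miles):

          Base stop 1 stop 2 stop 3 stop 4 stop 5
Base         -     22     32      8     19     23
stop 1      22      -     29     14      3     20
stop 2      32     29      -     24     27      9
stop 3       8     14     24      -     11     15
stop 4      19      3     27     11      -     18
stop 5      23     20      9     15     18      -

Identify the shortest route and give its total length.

Shortest is Plan III, total 105 miles.

Plan I: 23 + 18 + 11 + 24 + 29 + 22 = 127
Plan II: 32 + 24 + 14 + 3 + 18 + 23 = 114
Plan III: 22 + 20 + 9 + 24 + 11 + 19 = 105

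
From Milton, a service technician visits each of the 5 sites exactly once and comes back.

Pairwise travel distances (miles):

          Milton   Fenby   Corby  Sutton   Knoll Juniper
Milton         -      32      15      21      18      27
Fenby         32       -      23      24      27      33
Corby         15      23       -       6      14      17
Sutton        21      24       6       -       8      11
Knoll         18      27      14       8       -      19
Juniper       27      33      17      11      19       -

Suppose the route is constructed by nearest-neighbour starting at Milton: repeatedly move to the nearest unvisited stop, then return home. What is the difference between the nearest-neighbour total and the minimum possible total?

Excess over optimum: 5 miles.

Milton: Corby=15, Knoll=18, Sutton=21, Juniper=27, Fenby=32 ⇒ Corby
Corby: Sutton=6, Knoll=14, Juniper=17, Fenby=23 ⇒ Sutton
Sutton: Knoll=8, Juniper=11, Fenby=24 ⇒ Knoll
Knoll: Juniper=19, Fenby=27 ⇒ Juniper
Juniper: Fenby=33 ⇒ Fenby
NN route Milton → Corby → Sutton → Knoll → Juniper → Fenby → Milton costs 113.
Optimal: Milton → Corby → Fenby → Juniper → Sutton → Knoll → Milton costs 108 (by enumerating all 60 distinct tours).
Excess = 113 − 108 = 5.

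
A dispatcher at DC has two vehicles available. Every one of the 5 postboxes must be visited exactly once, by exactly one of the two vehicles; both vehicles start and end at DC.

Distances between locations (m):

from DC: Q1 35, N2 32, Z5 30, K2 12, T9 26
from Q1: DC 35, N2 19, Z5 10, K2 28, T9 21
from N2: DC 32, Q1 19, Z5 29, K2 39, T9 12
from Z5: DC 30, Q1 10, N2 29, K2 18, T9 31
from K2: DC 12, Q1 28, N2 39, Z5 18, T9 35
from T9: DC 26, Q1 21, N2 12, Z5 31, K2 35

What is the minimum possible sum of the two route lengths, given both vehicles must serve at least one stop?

Minimum combined distance: 121 m.

Check every non-empty split of the stops between the two vehicles; for each half take its own optimal tour:
  {Q1} + {N2, Z5, K2, T9}: 70 + 97 = 167
  {N2} + {Q1, Z5, K2, T9}: 64 + 87 = 151
  {Q1, N2} + {Z5, K2, T9}: 86 + 87 = 173
  {Z5} + {Q1, N2, K2, T9}: 60 + 97 = 157
  {Q1, Z5} + {N2, K2, T9}: 75 + 89 = 164
  {N2, Z5} + {Q1, K2, T9}: 91 + 87 = 178
  … (15 splits in total)
  {K2} + {Q1, N2, Z5, T9}: 24 + 97 = 121  ← best
Best: vehicle 1 DC → K2 → DC = 24; vehicle 2 DC → Z5 → Q1 → N2 → T9 → DC = 97; combined 121.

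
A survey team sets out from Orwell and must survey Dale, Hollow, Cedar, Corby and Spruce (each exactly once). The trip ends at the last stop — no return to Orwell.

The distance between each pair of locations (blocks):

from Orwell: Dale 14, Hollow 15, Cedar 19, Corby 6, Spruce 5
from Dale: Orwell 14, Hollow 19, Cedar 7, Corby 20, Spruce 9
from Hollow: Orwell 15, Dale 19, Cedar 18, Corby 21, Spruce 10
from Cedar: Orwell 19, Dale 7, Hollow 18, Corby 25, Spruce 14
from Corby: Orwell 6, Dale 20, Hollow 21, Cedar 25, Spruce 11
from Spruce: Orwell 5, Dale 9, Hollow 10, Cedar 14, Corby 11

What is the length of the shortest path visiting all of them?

51 blocks — the minimum one-way total.

There are 5! = 120 possible orderings.
Orwell - Dale - Hollow - Cedar - Corby - Spruce: 14+19+18+25+11 = 87
Orwell - Dale - Hollow - Cedar - Spruce - Corby: 14+19+18+14+11 = 76
Orwell - Dale - Hollow - Corby - Cedar - Spruce: 14+19+21+25+14 = 93
Orwell - Dale - Hollow - Corby - Spruce - Cedar: 14+19+21+11+14 = 79
Orwell - Dale - Hollow - Spruce - Cedar - Corby: 14+19+10+14+25 = 82
Orwell - Dale - Hollow - Spruce - Corby - Cedar: 14+19+10+11+25 = 79
Orwell - Dale - Cedar - Hollow - Corby - Spruce: 14+7+18+21+11 = 71
Orwell - Dale - Cedar - Hollow - Spruce - Corby: 14+7+18+10+11 = 60
Orwell - Dale - Cedar - Corby - Hollow - Spruce: 14+7+25+21+10 = 77
Orwell - Dale - Cedar - Corby - Spruce - Hollow: 14+7+25+11+10 = 67
Orwell - Dale - Cedar - Spruce - Hollow - Corby: 14+7+14+10+21 = 66
Orwell - Dale - Cedar - Spruce - Corby - Hollow: 14+7+14+11+21 = 67
Orwell - Dale - Corby - Hollow - Cedar - Spruce: 14+20+21+18+14 = 87
Orwell - Dale - Corby - Hollow - Spruce - Cedar: 14+20+21+10+14 = 79
… (106 more)
Orwell - Corby - Spruce - Dale - Cedar - Hollow: 6+11+9+7+18 = 51  ← best
The minimum is 51.
One shortest path: Orwell → Corby → Spruce → Dale → Cedar → Hollow.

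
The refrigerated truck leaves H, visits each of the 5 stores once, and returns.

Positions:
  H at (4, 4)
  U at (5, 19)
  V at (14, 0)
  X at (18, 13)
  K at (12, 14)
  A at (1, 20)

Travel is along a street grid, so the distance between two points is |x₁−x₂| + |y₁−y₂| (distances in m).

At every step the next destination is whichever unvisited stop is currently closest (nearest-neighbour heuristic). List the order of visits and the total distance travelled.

Total distance 80 m via the nearest-neighbour route H → V → K → X → U → A → H.

From H: distances to unvisited — V=14, U=16, K=18, A=19, X=23. Nearest is V (14).
From V: distances to unvisited — K=16, X=17, U=28, A=33. Nearest is K (16).
From K: distances to unvisited — X=7, U=12, A=17. Nearest is X (7).
From X: distances to unvisited — U=19, A=24. Nearest is U (19).
From U: distances to unvisited — A=5. Nearest is A (5).
Return A→H: 19.
Total = 14 + 16 + 7 + 19 + 5 + 19 = 80.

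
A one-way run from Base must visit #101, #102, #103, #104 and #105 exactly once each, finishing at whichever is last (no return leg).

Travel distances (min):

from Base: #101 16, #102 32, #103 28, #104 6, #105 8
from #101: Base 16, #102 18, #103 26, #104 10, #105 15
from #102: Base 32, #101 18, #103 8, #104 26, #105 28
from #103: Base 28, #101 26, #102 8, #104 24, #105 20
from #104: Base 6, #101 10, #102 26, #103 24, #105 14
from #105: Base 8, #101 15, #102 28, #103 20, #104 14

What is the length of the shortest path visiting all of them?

There are 5! = 120 possible orderings.
Base→#101→#102→#103→#104→#105: 16+18+8+24+14 = 80
Base→#101→#102→#103→#105→#104: 16+18+8+20+14 = 76
Base→#101→#102→#104→#103→#105: 16+18+26+24+20 = 104
Base→#101→#102→#104→#105→#103: 16+18+26+14+20 = 94
Base→#101→#102→#105→#103→#104: 16+18+28+20+24 = 106
Base→#101→#102→#105→#104→#103: 16+18+28+14+24 = 100
Base→#101→#103→#102→#104→#105: 16+26+8+26+14 = 90
Base→#101→#103→#102→#105→#104: 16+26+8+28+14 = 92
Base→#101→#103→#104→#102→#105: 16+26+24+26+28 = 120
Base→#101→#103→#104→#105→#102: 16+26+24+14+28 = 108
Base→#101→#103→#105→#102→#104: 16+26+20+28+26 = 116
Base→#101→#103→#105→#104→#102: 16+26+20+14+26 = 102
Base→#101→#104→#102→#103→#105: 16+10+26+8+20 = 80
Base→#101→#104→#102→#105→#103: 16+10+26+28+20 = 100
… (106 more)
Base→#105→#104→#101→#102→#103: 8+14+10+18+8 = 58  ← best
The minimum is 58.
One shortest path: Base → #105 → #104 → #101 → #102 → #103.

Minimum one-way distance = 58 min.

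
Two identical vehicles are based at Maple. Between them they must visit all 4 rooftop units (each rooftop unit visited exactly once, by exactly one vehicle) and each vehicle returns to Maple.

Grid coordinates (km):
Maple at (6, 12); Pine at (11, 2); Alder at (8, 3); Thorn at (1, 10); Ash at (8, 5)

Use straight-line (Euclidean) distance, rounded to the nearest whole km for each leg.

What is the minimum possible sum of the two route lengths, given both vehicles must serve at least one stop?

Try each way of splitting the stops between the two vehicles (each non-empty) and, for each split, find the best tour for each vehicle:
  {Pine} + {Alder, Thorn, Ash}: 22 + 24 = 46
  {Alder} + {Pine, Thorn, Ash}: 18 + 29 = 47
  {Pine, Alder} + {Thorn, Ash}: 23 + 21 = 44
  {Thorn} + {Pine, Alder, Ash}: 10 + 23 = 33
  {Pine, Thorn} + {Alder, Ash}: 29 + 18 = 47
  {Alder, Thorn} + {Pine, Ash}: 24 + 22 = 46
  … (7 splits in total)
Best: vehicle 1 Maple → Thorn → Maple = 10; vehicle 2 Maple → Pine → Alder → Ash → Maple = 23; combined 33.

Minimum combined distance: 33 km.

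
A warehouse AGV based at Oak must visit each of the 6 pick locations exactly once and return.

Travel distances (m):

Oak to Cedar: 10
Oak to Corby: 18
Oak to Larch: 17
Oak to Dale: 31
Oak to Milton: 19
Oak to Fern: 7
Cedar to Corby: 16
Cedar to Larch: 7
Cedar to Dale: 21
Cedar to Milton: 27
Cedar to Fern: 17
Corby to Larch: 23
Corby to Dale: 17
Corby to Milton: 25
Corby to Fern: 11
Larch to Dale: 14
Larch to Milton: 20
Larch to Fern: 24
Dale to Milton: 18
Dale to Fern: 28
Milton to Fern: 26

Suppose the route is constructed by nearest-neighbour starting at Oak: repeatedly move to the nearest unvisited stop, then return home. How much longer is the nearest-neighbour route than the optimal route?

Oak: Fern=7, Cedar=10, Larch=17, Corby=18, Milton=19, Dale=31 ⇒ Fern
Fern: Corby=11, Cedar=17, Larch=24, Milton=26, Dale=28 ⇒ Corby
Corby: Cedar=16, Dale=17, Larch=23, Milton=25 ⇒ Cedar
Cedar: Larch=7, Dale=21, Milton=27 ⇒ Larch
Larch: Dale=14, Milton=20 ⇒ Dale
Dale: Milton=18 ⇒ Milton
NN route Oak → Fern → Corby → Cedar → Larch → Dale → Milton → Oak costs 92.
Optimal: Oak → Cedar → Larch → Milton → Dale → Corby → Fern → Oak costs 90 (by enumerating all 360 distinct tours).
Excess = 92 − 90 = 2.

Excess over optimum: 2 m.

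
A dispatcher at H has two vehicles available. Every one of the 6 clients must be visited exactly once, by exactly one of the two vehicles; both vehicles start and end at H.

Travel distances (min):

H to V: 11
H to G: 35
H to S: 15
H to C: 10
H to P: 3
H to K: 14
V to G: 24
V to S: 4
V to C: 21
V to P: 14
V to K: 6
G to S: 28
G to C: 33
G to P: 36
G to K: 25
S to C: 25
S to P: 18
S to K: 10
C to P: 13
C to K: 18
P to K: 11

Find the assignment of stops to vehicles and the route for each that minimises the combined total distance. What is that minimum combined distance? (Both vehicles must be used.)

Check every non-empty split of the stops between the two vehicles; for each half take its own optimal tour:
  {V} + {G, S, C, P, K}: 22 + 95 = 117
  {G} + {V, S, C, P, K}: 70 + 59 = 129
  {V, G} + {S, C, P, K}: 70 + 59 = 129
  {S} + {V, G, C, P, K}: 30 + 87 = 117
  {V, S} + {G, C, P, K}: 30 + 82 = 112
  {G, S} + {V, C, P, K}: 78 + 51 = 129
  … (31 splits in total)
  {P} + {V, G, S, C, K}: 6 + 93 = 99  ← best
Best: vehicle 1 H → P → H = 6; vehicle 2 H → V → S → K → G → C → H = 93; combined 99.

Minimum combined distance: 99 min.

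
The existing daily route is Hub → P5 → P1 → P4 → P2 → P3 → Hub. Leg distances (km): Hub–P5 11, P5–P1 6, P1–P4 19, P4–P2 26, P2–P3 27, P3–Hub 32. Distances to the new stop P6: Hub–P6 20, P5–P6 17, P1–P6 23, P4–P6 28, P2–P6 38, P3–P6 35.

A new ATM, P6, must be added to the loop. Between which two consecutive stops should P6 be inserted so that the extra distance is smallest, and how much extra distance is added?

Minimum extra distance: 23 km, inserting P6 between P3 and Hub.

Insertion cost between consecutive stops i–j is d(i,P6) + d(P6,j) − d(i,j):
  between Hub and P5: 20 + 17 − 11 = 26
  between P5 and P1: 17 + 23 − 6 = 34
  between P1 and P4: 23 + 28 − 19 = 32
  between P4 and P2: 28 + 38 − 26 = 40
  between P2 and P3: 38 + 35 − 27 = 46
  between P3 and Hub: 35 + 20 − 32 = 23
Cheapest insertion is between P3 and Hub, adding 23.
New total = 121 + 23 = 144.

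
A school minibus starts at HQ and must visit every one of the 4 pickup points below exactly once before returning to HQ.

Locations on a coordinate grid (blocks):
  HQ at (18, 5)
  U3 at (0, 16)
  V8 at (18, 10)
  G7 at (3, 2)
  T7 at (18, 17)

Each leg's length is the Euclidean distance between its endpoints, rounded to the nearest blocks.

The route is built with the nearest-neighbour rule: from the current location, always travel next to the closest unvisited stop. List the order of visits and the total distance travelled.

Total distance 59 blocks via the nearest-neighbour route HQ → V8 → T7 → U3 → G7 → HQ.

HQ → [V8:5 / T7:12 / G7:15 / U3:21] → V8 (5)
V8 → [T7:7 / G7:17 / U3:19] → T7 (7)
T7 → [U3:18 / G7:21] → U3 (18)
U3 → [G7:14] → G7 (14)
Return G7→HQ: 15.
Total = 5 + 7 + 18 + 14 + 15 = 59.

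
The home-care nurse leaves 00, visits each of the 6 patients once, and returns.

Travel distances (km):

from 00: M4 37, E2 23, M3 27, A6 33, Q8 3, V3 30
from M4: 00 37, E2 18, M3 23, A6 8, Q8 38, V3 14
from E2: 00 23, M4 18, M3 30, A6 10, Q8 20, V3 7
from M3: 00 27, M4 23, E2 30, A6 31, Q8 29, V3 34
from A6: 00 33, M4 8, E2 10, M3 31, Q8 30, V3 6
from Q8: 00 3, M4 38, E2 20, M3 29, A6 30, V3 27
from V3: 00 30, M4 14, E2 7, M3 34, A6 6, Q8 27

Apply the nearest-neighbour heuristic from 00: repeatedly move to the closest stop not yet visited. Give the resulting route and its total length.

Total distance 94 km via the nearest-neighbour route 00 → Q8 → E2 → V3 → A6 → M4 → M3 → 00.

From 00: distances to unvisited — Q8=3, E2=23, M3=27, V3=30, A6=33, M4=37. Nearest is Q8 (3).
From Q8: distances to unvisited — E2=20, V3=27, M3=29, A6=30, M4=38. Nearest is E2 (20).
From E2: distances to unvisited — V3=7, A6=10, M4=18, M3=30. Nearest is V3 (7).
From V3: distances to unvisited — A6=6, M4=14, M3=34. Nearest is A6 (6).
From A6: distances to unvisited — M4=8, M3=31. Nearest is M4 (8).
From M4: distances to unvisited — M3=23. Nearest is M3 (23).
Return M3→00: 27.
Total = 3 + 20 + 7 + 6 + 8 + 23 + 27 = 94.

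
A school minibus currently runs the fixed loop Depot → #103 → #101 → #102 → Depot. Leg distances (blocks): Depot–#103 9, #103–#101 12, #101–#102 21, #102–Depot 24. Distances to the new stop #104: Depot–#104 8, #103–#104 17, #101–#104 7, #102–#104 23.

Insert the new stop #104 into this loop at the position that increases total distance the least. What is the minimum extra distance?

Insertion cost between consecutive stops i–j is d(i,#104) + d(#104,j) − d(i,j):
  between Depot and #103: 8 + 17 − 9 = 16
  between #103 and #101: 17 + 7 − 12 = 12
  between #101 and #102: 7 + 23 − 21 = 9
  between #102 and Depot: 23 + 8 − 24 = 7
Cheapest insertion is between #102 and Depot, adding 7.
New total = 66 + 7 = 73.

Minimum extra distance: 7 blocks, inserting #104 between #102 and Depot.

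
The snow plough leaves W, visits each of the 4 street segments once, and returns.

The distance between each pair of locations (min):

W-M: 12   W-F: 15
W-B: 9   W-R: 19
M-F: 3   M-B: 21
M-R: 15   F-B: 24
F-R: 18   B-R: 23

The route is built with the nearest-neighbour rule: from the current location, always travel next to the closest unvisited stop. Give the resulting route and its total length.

At W the remaining stops are B 9, M 12, F 15, R 19; go to B.
At B the remaining stops are M 21, R 23, F 24; go to M.
At M the remaining stops are F 3, R 15; go to F.
At F the remaining stops are R 18; go to R.
Return R→W: 19.
Total = 9 + 21 + 3 + 18 + 19 = 70.

70 min along W → B → M → F → R → W.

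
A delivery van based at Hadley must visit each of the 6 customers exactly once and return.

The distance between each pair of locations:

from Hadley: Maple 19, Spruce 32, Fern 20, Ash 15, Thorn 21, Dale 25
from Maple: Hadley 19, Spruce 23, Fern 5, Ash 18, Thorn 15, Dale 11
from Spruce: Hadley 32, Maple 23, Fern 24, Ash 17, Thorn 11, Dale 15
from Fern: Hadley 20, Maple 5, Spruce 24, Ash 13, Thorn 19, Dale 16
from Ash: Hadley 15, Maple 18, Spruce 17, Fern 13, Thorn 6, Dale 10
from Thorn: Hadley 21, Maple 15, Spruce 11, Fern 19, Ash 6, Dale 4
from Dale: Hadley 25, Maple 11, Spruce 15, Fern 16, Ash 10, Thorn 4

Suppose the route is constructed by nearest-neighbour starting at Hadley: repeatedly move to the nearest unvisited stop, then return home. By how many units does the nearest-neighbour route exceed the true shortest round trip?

The nearest-neighbour route is 14 longer than optimal.

From Hadley: Ash=15, Maple=19, Fern=20, Thorn=21, Dale=25, Spruce=32 → choose Ash (15).
From Ash: Thorn=6, Dale=10, Fern=13, Spruce=17, Maple=18 → choose Thorn (6).
From Thorn: Dale=4, Spruce=11, Maple=15, Fern=19 → choose Dale (4).
From Dale: Maple=11, Spruce=15, Fern=16 → choose Maple (11).
From Maple: Fern=5, Spruce=23 → choose Fern (5).
From Fern: Spruce=24 → choose Spruce (24).
NN route Hadley → Ash → Thorn → Dale → Maple → Fern → Spruce → Hadley costs 97.
Optimal: Hadley → Fern → Maple → Dale → Spruce → Thorn → Ash → Hadley costs 83 (by enumerating all 360 distinct tours).
Excess = 97 − 83 = 14.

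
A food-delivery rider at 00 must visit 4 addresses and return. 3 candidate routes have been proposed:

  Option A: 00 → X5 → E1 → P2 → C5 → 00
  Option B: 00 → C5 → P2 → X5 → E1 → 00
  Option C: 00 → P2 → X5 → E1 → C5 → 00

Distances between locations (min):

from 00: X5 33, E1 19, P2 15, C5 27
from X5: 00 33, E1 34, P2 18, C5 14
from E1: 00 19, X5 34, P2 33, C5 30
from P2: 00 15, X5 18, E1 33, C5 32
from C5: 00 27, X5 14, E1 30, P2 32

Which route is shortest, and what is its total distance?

Option A: 33 + 34 + 33 + 32 + 27 = 159
Option B: 27 + 32 + 18 + 34 + 19 = 130
Option C: 15 + 18 + 34 + 30 + 27 = 124

Shortest is Option C, total 124 min.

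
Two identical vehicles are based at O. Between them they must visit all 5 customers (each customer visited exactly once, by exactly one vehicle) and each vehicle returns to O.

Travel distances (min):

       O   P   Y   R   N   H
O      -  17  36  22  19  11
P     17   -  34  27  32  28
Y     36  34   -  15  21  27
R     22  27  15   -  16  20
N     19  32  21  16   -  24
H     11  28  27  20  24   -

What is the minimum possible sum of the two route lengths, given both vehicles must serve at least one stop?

Minimum combined distance: 120 min.

Check every non-empty split of the stops between the two vehicles; for each half take its own optimal tour:
  {P} + {Y, R, N, H}: 34 + 86 = 120
  {Y} + {P, R, N, H}: 72 + 95 = 167
  {P, Y} + {R, N, H}: 87 + 66 = 153
  {R} + {P, Y, N, H}: 44 + 107 = 151
  {P, R} + {Y, N, H}: 66 + 78 = 144
  {Y, R} + {P, N, H}: 73 + 84 = 157
  … (15 splits in total)
Best: vehicle 1 O → P → O = 34; vehicle 2 O → N → Y → R → H → O = 86; combined 120.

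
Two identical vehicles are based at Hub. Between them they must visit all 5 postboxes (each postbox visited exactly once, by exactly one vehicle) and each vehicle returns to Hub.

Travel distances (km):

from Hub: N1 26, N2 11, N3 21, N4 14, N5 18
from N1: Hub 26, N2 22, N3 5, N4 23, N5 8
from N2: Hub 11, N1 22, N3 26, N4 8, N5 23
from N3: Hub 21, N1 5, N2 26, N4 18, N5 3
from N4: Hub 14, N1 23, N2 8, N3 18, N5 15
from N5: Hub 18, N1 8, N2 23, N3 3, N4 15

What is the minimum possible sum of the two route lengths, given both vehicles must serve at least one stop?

Check every non-empty split of the stops between the two vehicles; for each half take its own optimal tour:
  {N1} + {N2, N3, N4, N5}: 52 + 58 = 110
  {N2} + {N1, N3, N4, N5}: 22 + 63 = 85
  {N1, N2} + {N3, N4, N5}: 59 + 53 = 112
  {N3} + {N1, N2, N4, N5}: 42 + 68 = 110
  {N1, N3} + {N2, N4, N5}: 52 + 52 = 104
  {N2, N3} + {N1, N4, N5}: 58 + 63 = 121
  … (15 splits in total)
Best: vehicle 1 Hub → N2 → Hub = 22; vehicle 2 Hub → N1 → N3 → N5 → N4 → Hub = 63; combined 85.

85 km — the smallest possible combined total.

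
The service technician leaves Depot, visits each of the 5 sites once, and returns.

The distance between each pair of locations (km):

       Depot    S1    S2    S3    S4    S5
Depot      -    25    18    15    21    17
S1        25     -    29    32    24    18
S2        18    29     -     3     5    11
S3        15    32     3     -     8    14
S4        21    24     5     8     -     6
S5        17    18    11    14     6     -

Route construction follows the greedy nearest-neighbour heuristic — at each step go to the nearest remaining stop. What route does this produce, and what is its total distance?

At Depot the remaining stops are S3 15, S5 17, S2 18, S4 21, S1 25; go to S3.
At S3 the remaining stops are S2 3, S4 8, S5 14, S1 32; go to S2.
At S2 the remaining stops are S4 5, S5 11, S1 29; go to S4.
At S4 the remaining stops are S5 6, S1 24; go to S5.
At S5 the remaining stops are S1 18; go to S1.
Return S1→Depot: 25.
Total = 15 + 3 + 5 + 6 + 18 + 25 = 72.

72 km along Depot → S3 → S2 → S4 → S5 → S1 → Depot.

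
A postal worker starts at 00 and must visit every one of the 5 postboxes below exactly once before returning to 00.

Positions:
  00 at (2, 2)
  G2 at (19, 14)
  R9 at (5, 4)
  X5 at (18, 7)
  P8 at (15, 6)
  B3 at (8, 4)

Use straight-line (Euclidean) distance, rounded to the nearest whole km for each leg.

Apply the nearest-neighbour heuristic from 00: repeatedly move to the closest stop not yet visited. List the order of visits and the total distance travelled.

00 → [R9:4 / B3:6 / P8:14 / X5:17 / G2:21] → R9 (4)
R9 → [B3:3 / P8:10 / X5:13 / G2:17] → B3 (3)
B3 → [P8:7 / X5:10 / G2:15] → P8 (7)
P8 → [X5:3 / G2:9] → X5 (3)
X5 → [G2:7] → G2 (7)
Return G2→00: 21.
Total = 4 + 3 + 7 + 3 + 7 + 21 = 45.

Nearest-neighbour total = 45 km; route 00 → R9 → B3 → P8 → X5 → G2 → 00.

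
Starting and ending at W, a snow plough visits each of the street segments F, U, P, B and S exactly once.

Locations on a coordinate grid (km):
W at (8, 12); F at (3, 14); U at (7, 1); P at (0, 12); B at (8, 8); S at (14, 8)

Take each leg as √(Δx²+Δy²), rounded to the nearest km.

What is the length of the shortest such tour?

Shortest round trip = 42 km.

There are 60 distinct closed tours to check (reversals are equivalent).
W→F→U→P→B→S→W: 5+14+13+9+6+7 = 54
W→F→U→P→S→B→W: 5+14+13+15+6+4 = 57
W→F→U→B→P→S→W: 5+14+7+9+15+7 = 57
W→F→U→B→S→P→W: 5+14+7+6+15+8 = 55
W→F→U→S→P→B→W: 5+14+10+15+9+4 = 57
W→F→U→S→B→P→W: 5+14+10+6+9+8 = 52
W→F→P→U→B→S→W: 5+4+13+7+6+7 = 42
W→F→P→U→S→B→W: 5+4+13+10+6+4 = 42
W→F→P→B→U→S→W: 5+4+9+7+10+7 = 42
W→F→P→B→S→U→W: 5+4+9+6+10+11 = 45
W→F→P→S→U→B→W: 5+4+15+10+7+4 = 45
W→F→P→S→B→U→W: 5+4+15+6+7+11 = 48
W→F→B→U→P→S→W: 5+8+7+13+15+7 = 55
W→F→B→U→S→P→W: 5+8+7+10+15+8 = 53
… (46 more)
The minimum is 42.
One optimal route: W → F → P → U → B → S → W (or its reverse).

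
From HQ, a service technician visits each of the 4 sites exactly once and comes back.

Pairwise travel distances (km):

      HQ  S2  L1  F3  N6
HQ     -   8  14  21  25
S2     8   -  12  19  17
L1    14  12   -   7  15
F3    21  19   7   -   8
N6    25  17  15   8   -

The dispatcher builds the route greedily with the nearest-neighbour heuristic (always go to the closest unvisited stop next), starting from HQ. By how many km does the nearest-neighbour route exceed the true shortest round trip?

From HQ: S2=8, L1=14, F3=21, N6=25 → choose S2 (8).
From S2: L1=12, N6=17, F3=19 → choose L1 (12).
From L1: F3=7, N6=15 → choose F3 (7).
From F3: N6=8 → choose N6 (8).
NN route HQ → S2 → L1 → F3 → N6 → HQ costs 60.
Optimal: HQ → S2 → N6 → F3 → L1 → HQ costs 54 (by enumerating all 12 distinct tours).
Excess = 60 − 54 = 6.

Excess over optimum: 6 km.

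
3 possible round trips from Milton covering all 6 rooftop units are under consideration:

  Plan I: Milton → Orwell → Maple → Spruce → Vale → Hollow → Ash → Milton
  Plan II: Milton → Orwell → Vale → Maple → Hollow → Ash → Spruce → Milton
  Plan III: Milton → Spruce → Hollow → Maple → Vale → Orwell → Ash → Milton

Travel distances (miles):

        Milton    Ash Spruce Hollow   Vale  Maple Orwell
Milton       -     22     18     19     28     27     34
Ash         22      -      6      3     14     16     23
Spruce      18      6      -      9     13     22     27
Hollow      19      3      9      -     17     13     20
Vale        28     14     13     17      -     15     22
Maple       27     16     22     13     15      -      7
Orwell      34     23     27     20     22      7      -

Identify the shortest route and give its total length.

Shortest is Plan II, total 111 miles.

Plan I: 34 + 7 + 22 + 13 + 17 + 3 + 22 = 118
Plan II: 34 + 22 + 15 + 13 + 3 + 6 + 18 = 111
Plan III: 18 + 9 + 13 + 15 + 22 + 23 + 22 = 122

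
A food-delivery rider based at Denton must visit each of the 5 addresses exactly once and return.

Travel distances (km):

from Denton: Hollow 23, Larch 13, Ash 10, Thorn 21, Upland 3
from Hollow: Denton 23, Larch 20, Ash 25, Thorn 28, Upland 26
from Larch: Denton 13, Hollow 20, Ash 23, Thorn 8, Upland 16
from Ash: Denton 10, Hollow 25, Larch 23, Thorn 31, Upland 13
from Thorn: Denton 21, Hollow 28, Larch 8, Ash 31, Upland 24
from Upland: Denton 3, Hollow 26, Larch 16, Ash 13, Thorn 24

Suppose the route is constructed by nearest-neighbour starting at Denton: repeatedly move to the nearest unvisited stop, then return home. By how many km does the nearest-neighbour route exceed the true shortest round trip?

From Denton: Upland=3, Ash=10, Larch=13, Thorn=21, Hollow=23 → choose Upland (3).
From Upland: Ash=13, Larch=16, Thorn=24, Hollow=26 → choose Ash (13).
From Ash: Larch=23, Hollow=25, Thorn=31 → choose Larch (23).
From Larch: Thorn=8, Hollow=20 → choose Thorn (8).
From Thorn: Hollow=28 → choose Hollow (28).
NN route Denton → Upland → Ash → Larch → Thorn → Hollow → Denton costs 98.
Optimal: Denton → Larch → Thorn → Hollow → Ash → Upland → Denton costs 90 (by enumerating all 60 distinct tours).
Excess = 98 − 90 = 8.

Excess over optimum: 8 km.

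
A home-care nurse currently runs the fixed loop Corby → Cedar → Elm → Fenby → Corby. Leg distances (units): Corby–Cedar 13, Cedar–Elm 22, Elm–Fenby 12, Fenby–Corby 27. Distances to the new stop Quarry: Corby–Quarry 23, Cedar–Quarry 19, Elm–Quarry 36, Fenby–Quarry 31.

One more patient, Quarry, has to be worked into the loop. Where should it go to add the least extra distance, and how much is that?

+27 — insert Quarry between Fenby and Corby.

Insertion cost between consecutive stops i–j is d(i,Quarry) + d(Quarry,j) − d(i,j):
  between Corby and Cedar: 23 + 19 − 13 = 29
  between Cedar and Elm: 19 + 36 − 22 = 33
  between Elm and Fenby: 36 + 31 − 12 = 55
  between Fenby and Corby: 31 + 23 − 27 = 27
Cheapest insertion is between Fenby and Corby, adding 27.
New total = 74 + 27 = 101.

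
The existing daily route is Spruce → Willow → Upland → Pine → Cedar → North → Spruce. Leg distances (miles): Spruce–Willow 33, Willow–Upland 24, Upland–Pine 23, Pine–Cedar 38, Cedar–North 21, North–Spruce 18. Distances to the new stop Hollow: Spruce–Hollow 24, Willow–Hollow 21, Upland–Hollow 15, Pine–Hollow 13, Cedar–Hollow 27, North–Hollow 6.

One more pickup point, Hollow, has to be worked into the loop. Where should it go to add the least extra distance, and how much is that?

Insertion cost between consecutive stops i–j is d(i,Hollow) + d(Hollow,j) − d(i,j):
  between Spruce and Willow: 24 + 21 − 33 = 12
  between Willow and Upland: 21 + 15 − 24 = 12
  between Upland and Pine: 15 + 13 − 23 = 5
  between Pine and Cedar: 13 + 27 − 38 = 2
  between Cedar and North: 27 + 6 − 21 = 12
  between North and Spruce: 6 + 24 − 18 = 12
Cheapest insertion is between Pine and Cedar, adding 2.
New total = 157 + 2 = 159.

+2 miles — insert Hollow between Pine and Cedar.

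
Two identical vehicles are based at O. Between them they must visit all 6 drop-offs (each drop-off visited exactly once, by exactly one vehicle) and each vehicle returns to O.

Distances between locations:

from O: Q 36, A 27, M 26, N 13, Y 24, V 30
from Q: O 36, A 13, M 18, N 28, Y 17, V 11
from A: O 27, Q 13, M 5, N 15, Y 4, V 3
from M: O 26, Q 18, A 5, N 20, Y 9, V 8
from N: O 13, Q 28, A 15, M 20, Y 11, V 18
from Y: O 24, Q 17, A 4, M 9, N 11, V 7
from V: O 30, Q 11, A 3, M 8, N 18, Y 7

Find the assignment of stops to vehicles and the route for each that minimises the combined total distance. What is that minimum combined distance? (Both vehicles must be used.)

Minimum combined distance: 112.

Check every non-empty split of the stops between the two vehicles; for each half take its own optimal tour:
  {Q} + {A, M, N, Y, V}: 72 + 65 = 137
  {A} + {Q, M, N, Y, V}: 54 + 86 = 140
  {Q, A} + {M, N, Y, V}: 76 + 65 = 141
  {M} + {Q, A, N, Y, V}: 52 + 78 = 130
  {Q, M} + {A, N, Y, V}: 80 + 61 = 141
  {A, M} + {Q, N, Y, V}: 58 + 78 = 136
  … (31 splits in total)
  {N} + {Q, A, M, Y, V}: 26 + 86 = 112  ← best
Best: vehicle 1 O → N → O = 26; vehicle 2 O → M → Q → V → A → Y → O = 86; combined 112.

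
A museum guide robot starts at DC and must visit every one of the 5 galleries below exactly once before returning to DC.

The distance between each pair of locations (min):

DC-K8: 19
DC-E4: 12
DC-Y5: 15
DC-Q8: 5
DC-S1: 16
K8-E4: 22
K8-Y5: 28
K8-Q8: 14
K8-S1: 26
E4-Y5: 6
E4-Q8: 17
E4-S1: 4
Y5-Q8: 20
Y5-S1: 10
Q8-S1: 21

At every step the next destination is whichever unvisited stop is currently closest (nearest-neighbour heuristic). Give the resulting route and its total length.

70 min along DC → Q8 → K8 → E4 → S1 → Y5 → DC.

From DC: distances to unvisited — Q8=5, E4=12, Y5=15, S1=16, K8=19. Nearest is Q8 (5).
From Q8: distances to unvisited — K8=14, E4=17, Y5=20, S1=21. Nearest is K8 (14).
From K8: distances to unvisited — E4=22, S1=26, Y5=28. Nearest is E4 (22).
From E4: distances to unvisited — S1=4, Y5=6. Nearest is S1 (4).
From S1: distances to unvisited — Y5=10. Nearest is Y5 (10).
Return Y5→DC: 15.
Total = 5 + 14 + 22 + 4 + 10 + 15 = 70.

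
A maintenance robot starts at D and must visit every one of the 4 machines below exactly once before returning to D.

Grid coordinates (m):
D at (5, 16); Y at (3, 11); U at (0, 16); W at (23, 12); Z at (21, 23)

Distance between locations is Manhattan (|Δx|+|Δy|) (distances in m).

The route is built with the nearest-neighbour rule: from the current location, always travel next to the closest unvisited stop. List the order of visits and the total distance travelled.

D → [U:5 / Y:7 / W:22 / Z:23] → U (5)
U → [Y:8 / W:27 / Z:28] → Y (8)
Y → [W:21 / Z:30] → W (21)
W → [Z:13] → Z (13)
Return Z→D: 23.
Total = 5 + 8 + 21 + 13 + 23 = 70.

Total distance 70 m via the nearest-neighbour route D → U → Y → W → Z → D.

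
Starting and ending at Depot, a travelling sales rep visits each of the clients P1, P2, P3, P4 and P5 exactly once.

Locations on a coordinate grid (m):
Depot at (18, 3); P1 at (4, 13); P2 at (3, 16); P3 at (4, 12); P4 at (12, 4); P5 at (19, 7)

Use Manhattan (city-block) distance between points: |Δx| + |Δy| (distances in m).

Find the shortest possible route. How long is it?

There are 60 distinct closed tours to check (reversals are equivalent).
Depot → P1 → P2 → P3 → P4 → P5 → Depot: 24+4+5+16+10+5 = 64
Depot → P1 → P2 → P3 → P5 → P4 → Depot: 24+4+5+20+10+7 = 70
Depot → P1 → P2 → P4 → P3 → P5 → Depot: 24+4+21+16+20+5 = 90
Depot → P1 → P2 → P4 → P5 → P3 → Depot: 24+4+21+10+20+23 = 102
Depot → P1 → P2 → P5 → P3 → P4 → Depot: 24+4+25+20+16+7 = 96
Depot → P1 → P2 → P5 → P4 → P3 → Depot: 24+4+25+10+16+23 = 102
Depot → P1 → P3 → P2 → P4 → P5 → Depot: 24+1+5+21+10+5 = 66
Depot → P1 → P3 → P2 → P5 → P4 → Depot: 24+1+5+25+10+7 = 72
Depot → P1 → P3 → P4 → P2 → P5 → Depot: 24+1+16+21+25+5 = 92
Depot → P1 → P3 → P4 → P5 → P2 → Depot: 24+1+16+10+25+28 = 104
Depot → P1 → P3 → P5 → P2 → P4 → Depot: 24+1+20+25+21+7 = 98
Depot → P1 → P3 → P5 → P4 → P2 → Depot: 24+1+20+10+21+28 = 104
Depot → P1 → P4 → P2 → P3 → P5 → Depot: 24+17+21+5+20+5 = 92
Depot → P1 → P4 → P2 → P5 → P3 → Depot: 24+17+21+25+20+23 = 130
… (46 more)
Depot → P4 → P1 → P2 → P3 → P5 → Depot: 7+17+4+5+20+5 = 58  ← best
The minimum is 58.
One optimal route: Depot → P4 → P1 → P2 → P3 → P5 → Depot (or its reverse).

Shortest round trip = 58 m.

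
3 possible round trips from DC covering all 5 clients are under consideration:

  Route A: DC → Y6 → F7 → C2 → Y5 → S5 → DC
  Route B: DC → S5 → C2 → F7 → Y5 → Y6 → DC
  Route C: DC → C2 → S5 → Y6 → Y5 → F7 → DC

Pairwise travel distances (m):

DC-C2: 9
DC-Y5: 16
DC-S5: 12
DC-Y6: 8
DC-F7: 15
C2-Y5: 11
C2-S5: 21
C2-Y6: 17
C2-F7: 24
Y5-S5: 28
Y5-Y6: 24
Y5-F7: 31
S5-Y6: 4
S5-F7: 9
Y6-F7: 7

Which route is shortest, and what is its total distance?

Route A: 8 + 7 + 24 + 11 + 28 + 12 = 90
Route B: 12 + 21 + 24 + 31 + 24 + 8 = 120
Route C: 9 + 21 + 4 + 24 + 31 + 15 = 104

Shortest is Route A, total 90 m.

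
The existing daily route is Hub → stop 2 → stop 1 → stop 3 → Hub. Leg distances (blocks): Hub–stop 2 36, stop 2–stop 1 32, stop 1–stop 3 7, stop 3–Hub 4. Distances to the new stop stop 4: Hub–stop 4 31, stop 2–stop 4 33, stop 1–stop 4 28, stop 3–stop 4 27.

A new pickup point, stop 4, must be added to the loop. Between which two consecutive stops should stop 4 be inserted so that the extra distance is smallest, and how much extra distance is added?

+28 blocks — insert stop 4 between Hub and stop 2.

Insertion cost between consecutive stops i–j is d(i,stop 4) + d(stop 4,j) − d(i,j):
  between Hub and stop 2: 31 + 33 − 36 = 28
  between stop 2 and stop 1: 33 + 28 − 32 = 29
  between stop 1 and stop 3: 28 + 27 − 7 = 48
  between stop 3 and Hub: 27 + 31 − 4 = 54
Cheapest insertion is between Hub and stop 2, adding 28.
New total = 79 + 28 = 107.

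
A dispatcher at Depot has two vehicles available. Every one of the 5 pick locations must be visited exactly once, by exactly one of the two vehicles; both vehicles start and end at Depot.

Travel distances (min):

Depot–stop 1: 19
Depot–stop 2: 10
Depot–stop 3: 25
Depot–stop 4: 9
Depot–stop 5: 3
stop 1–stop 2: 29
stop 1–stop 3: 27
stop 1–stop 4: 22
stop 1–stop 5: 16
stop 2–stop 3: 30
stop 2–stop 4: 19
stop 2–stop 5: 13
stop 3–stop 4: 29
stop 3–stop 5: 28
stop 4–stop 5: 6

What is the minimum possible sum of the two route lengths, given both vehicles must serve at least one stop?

Minimum combined distance: 103 min.

Check every non-empty split of the stops between the two vehicles; for each half take its own optimal tour:
  {stop 1} + {stop 2, stop 3, stop 4, stop 5}: 38 + 78 = 116
  {stop 2} + {stop 1, stop 3, stop 4, stop 5}: 20 + 83 = 103
  {stop 1, stop 2} + {stop 3, stop 4, stop 5}: 58 + 63 = 121
  {stop 3} + {stop 1, stop 2, stop 4, stop 5}: 50 + 70 = 120
  {stop 1, stop 3} + {stop 2, stop 4, stop 5}: 71 + 38 = 109
  {stop 2, stop 3} + {stop 1, stop 4, stop 5}: 65 + 50 = 115
  … (15 splits in total)
Best: vehicle 1 Depot → stop 2 → Depot = 20; vehicle 2 Depot → stop 3 → stop 1 → stop 4 → stop 5 → Depot = 83; combined 103.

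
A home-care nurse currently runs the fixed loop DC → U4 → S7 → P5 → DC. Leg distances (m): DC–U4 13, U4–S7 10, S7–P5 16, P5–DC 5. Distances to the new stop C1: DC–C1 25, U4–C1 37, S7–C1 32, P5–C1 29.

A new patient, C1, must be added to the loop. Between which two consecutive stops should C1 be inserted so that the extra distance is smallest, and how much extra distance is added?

Insertion cost between consecutive stops i–j is d(i,C1) + d(C1,j) − d(i,j):
  between DC and U4: 25 + 37 − 13 = 49
  between U4 and S7: 37 + 32 − 10 = 59
  between S7 and P5: 32 + 29 − 16 = 45
  between P5 and DC: 29 + 25 − 5 = 49
Cheapest insertion is between S7 and P5, adding 45.
New total = 44 + 45 = 89.

Adding 45 m by placing C1 on the S7–P5 leg.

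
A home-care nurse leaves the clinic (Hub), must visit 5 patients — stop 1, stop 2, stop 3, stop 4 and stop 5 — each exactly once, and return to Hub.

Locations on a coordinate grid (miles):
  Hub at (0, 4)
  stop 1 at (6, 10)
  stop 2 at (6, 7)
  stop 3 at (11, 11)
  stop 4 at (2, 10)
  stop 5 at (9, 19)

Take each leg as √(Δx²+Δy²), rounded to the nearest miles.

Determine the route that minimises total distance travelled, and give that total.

Shortest round trip = 40 miles.

With 5 stops there are 5!/2 = 60 distinct round trips (a route and its reverse cost the same).
Hub→stop 1→stop 2→stop 3→stop 4→stop 5→Hub: 8+3+6+9+11+17 = 54
Hub→stop 1→stop 2→stop 3→stop 5→stop 4→Hub: 8+3+6+8+11+6 = 42
Hub→stop 1→stop 2→stop 4→stop 3→stop 5→Hub: 8+3+5+9+8+17 = 50
Hub→stop 1→stop 2→stop 4→stop 5→stop 3→Hub: 8+3+5+11+8+13 = 48
Hub→stop 1→stop 2→stop 5→stop 3→stop 4→Hub: 8+3+12+8+9+6 = 46
Hub→stop 1→stop 2→stop 5→stop 4→stop 3→Hub: 8+3+12+11+9+13 = 56
Hub→stop 1→stop 3→stop 2→stop 4→stop 5→Hub: 8+5+6+5+11+17 = 52
Hub→stop 1→stop 3→stop 2→stop 5→stop 4→Hub: 8+5+6+12+11+6 = 48
Hub→stop 1→stop 3→stop 4→stop 2→stop 5→Hub: 8+5+9+5+12+17 = 56
Hub→stop 1→stop 3→stop 4→stop 5→stop 2→Hub: 8+5+9+11+12+7 = 52
Hub→stop 1→stop 3→stop 5→stop 2→stop 4→Hub: 8+5+8+12+5+6 = 44
Hub→stop 1→stop 3→stop 5→stop 4→stop 2→Hub: 8+5+8+11+5+7 = 44
Hub→stop 1→stop 4→stop 2→stop 3→stop 5→Hub: 8+4+5+6+8+17 = 48
Hub→stop 1→stop 4→stop 2→stop 5→stop 3→Hub: 8+4+5+12+8+13 = 50
… (46 more)
Hub→stop 2→stop 1→stop 3→stop 5→stop 4→Hub: 7+3+5+8+11+6 = 40  ← best
The minimum is 40.
One optimal route: Hub → stop 2 → stop 1 → stop 3 → stop 5 → stop 4 → Hub (or its reverse).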